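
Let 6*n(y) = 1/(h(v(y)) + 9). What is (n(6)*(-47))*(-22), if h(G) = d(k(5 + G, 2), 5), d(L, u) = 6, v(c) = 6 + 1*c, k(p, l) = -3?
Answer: 517/45 ≈ 11.489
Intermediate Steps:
v(c) = 6 + c
h(G) = 6
n(y) = 1/90 (n(y) = 1/(6*(6 + 9)) = (1/6)/15 = (1/6)*(1/15) = 1/90)
(n(6)*(-47))*(-22) = ((1/90)*(-47))*(-22) = -47/90*(-22) = 517/45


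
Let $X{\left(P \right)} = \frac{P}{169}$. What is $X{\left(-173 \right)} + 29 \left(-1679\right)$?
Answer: $- \frac{8228952}{169} \approx -48692.0$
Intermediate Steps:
$X{\left(P \right)} = \frac{P}{169}$ ($X{\left(P \right)} = P \frac{1}{169} = \frac{P}{169}$)
$X{\left(-173 \right)} + 29 \left(-1679\right) = \frac{1}{169} \left(-173\right) + 29 \left(-1679\right) = - \frac{173}{169} - 48691 = - \frac{8228952}{169}$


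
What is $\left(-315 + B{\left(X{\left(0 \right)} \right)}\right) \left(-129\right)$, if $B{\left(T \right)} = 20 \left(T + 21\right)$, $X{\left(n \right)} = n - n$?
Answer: $-13545$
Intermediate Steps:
$X{\left(n \right)} = 0$
$B{\left(T \right)} = 420 + 20 T$ ($B{\left(T \right)} = 20 \left(21 + T\right) = 420 + 20 T$)
$\left(-315 + B{\left(X{\left(0 \right)} \right)}\right) \left(-129\right) = \left(-315 + \left(420 + 20 \cdot 0\right)\right) \left(-129\right) = \left(-315 + \left(420 + 0\right)\right) \left(-129\right) = \left(-315 + 420\right) \left(-129\right) = 105 \left(-129\right) = -13545$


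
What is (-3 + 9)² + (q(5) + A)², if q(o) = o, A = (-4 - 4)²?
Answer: 4797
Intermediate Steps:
A = 64 (A = (-8)² = 64)
(-3 + 9)² + (q(5) + A)² = (-3 + 9)² + (5 + 64)² = 6² + 69² = 36 + 4761 = 4797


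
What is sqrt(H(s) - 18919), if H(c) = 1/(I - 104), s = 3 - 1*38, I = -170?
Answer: I*sqrt(1420363118)/274 ≈ 137.55*I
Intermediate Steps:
s = -35 (s = 3 - 38 = -35)
H(c) = -1/274 (H(c) = 1/(-170 - 104) = 1/(-274) = -1/274)
sqrt(H(s) - 18919) = sqrt(-1/274 - 18919) = sqrt(-5183807/274) = I*sqrt(1420363118)/274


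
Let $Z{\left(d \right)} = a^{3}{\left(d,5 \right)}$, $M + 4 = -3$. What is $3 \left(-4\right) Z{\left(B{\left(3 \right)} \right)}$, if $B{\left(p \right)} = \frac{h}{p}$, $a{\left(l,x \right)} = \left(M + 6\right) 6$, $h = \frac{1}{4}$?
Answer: $2592$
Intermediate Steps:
$M = -7$ ($M = -4 - 3 = -7$)
$h = \frac{1}{4} \approx 0.25$
$a{\left(l,x \right)} = -6$ ($a{\left(l,x \right)} = \left(-7 + 6\right) 6 = \left(-1\right) 6 = -6$)
$B{\left(p \right)} = \frac{1}{4 p}$
$Z{\left(d \right)} = -216$ ($Z{\left(d \right)} = \left(-6\right)^{3} = -216$)
$3 \left(-4\right) Z{\left(B{\left(3 \right)} \right)} = 3 \left(-4\right) \left(-216\right) = \left(-12\right) \left(-216\right) = 2592$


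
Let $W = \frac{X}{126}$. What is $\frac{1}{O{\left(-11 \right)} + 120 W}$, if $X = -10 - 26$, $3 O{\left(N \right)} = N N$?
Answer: $\frac{21}{127} \approx 0.16535$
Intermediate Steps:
$O{\left(N \right)} = \frac{N^{2}}{3}$ ($O{\left(N \right)} = \frac{N N}{3} = \frac{N^{2}}{3}$)
$X = -36$ ($X = -10 - 26 = -36$)
$W = - \frac{2}{7}$ ($W = - \frac{36}{126} = \left(-36\right) \frac{1}{126} = - \frac{2}{7} \approx -0.28571$)
$\frac{1}{O{\left(-11 \right)} + 120 W} = \frac{1}{\frac{\left(-11\right)^{2}}{3} + 120 \left(- \frac{2}{7}\right)} = \frac{1}{\frac{1}{3} \cdot 121 - \frac{240}{7}} = \frac{1}{\frac{121}{3} - \frac{240}{7}} = \frac{1}{\frac{127}{21}} = \frac{21}{127}$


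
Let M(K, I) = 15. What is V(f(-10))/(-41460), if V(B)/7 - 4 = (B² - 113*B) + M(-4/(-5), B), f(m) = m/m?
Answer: 217/13820 ≈ 0.015702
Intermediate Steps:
f(m) = 1
V(B) = 133 - 791*B + 7*B² (V(B) = 28 + 7*((B² - 113*B) + 15) = 28 + 7*(15 + B² - 113*B) = 28 + (105 - 791*B + 7*B²) = 133 - 791*B + 7*B²)
V(f(-10))/(-41460) = (133 - 791*1 + 7*1²)/(-41460) = (133 - 791 + 7*1)*(-1/41460) = (133 - 791 + 7)*(-1/41460) = -651*(-1/41460) = 217/13820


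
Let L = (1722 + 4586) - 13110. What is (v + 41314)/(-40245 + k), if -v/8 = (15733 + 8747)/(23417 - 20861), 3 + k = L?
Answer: -1463927/1670275 ≈ -0.87646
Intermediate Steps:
L = -6802 (L = 6308 - 13110 = -6802)
k = -6805 (k = -3 - 6802 = -6805)
v = -5440/71 (v = -8*(15733 + 8747)/(23417 - 20861) = -195840/2556 = -8*680/71 = -5440/71 ≈ -76.620)
(v + 41314)/(-40245 + k) = (-5440/71 + 41314)/(-40245 - 6805) = (2927854/71)/(-47050) = (2927854/71)*(-1/47050) = -1463927/1670275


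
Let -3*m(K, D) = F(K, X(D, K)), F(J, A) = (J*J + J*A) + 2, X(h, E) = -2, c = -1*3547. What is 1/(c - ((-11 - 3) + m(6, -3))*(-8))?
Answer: -3/11185 ≈ -0.00026822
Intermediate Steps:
c = -3547
F(J, A) = 2 + J**2 + A*J (F(J, A) = (J**2 + A*J) + 2 = 2 + J**2 + A*J)
m(K, D) = -2/3 - K**2/3 + 2*K/3 (m(K, D) = -(2 + K**2 - 2*K)/3 = -2/3 - K**2/3 + 2*K/3)
1/(c - ((-11 - 3) + m(6, -3))*(-8)) = 1/(-3547 - ((-11 - 3) + (-2/3 - 1/3*6**2 + (2/3)*6))*(-8)) = 1/(-3547 - (-14 + (-2/3 - 1/3*36 + 4))*(-8)) = 1/(-3547 - (-14 + (-2/3 - 12 + 4))*(-8)) = 1/(-3547 - (-14 - 26/3)*(-8)) = 1/(-3547 - (-68)*(-8)/3) = 1/(-3547 - 1*544/3) = 1/(-3547 - 544/3) = 1/(-11185/3) = -3/11185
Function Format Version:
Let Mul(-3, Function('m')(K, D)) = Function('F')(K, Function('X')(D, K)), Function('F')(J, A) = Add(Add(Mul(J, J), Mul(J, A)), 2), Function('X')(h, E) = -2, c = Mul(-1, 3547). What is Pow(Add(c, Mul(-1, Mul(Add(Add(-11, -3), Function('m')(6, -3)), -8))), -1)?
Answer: Rational(-3, 11185) ≈ -0.00026822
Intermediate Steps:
c = -3547
Function('F')(J, A) = Add(2, Pow(J, 2), Mul(A, J)) (Function('F')(J, A) = Add(Add(Pow(J, 2), Mul(A, J)), 2) = Add(2, Pow(J, 2), Mul(A, J)))
Function('m')(K, D) = Add(Rational(-2, 3), Mul(Rational(-1, 3), Pow(K, 2)), Mul(Rational(2, 3), K)) (Function('m')(K, D) = Mul(Rational(-1, 3), Add(2, Pow(K, 2), Mul(-2, K))) = Add(Rational(-2, 3), Mul(Rational(-1, 3), Pow(K, 2)), Mul(Rational(2, 3), K)))
Pow(Add(c, Mul(-1, Mul(Add(Add(-11, -3), Function('m')(6, -3)), -8))), -1) = Pow(Add(-3547, Mul(-1, Mul(Add(Add(-11, -3), Add(Rational(-2, 3), Mul(Rational(-1, 3), Pow(6, 2)), Mul(Rational(2, 3), 6))), -8))), -1) = Pow(Add(-3547, Mul(-1, Mul(Add(-14, Add(Rational(-2, 3), Mul(Rational(-1, 3), 36), 4)), -8))), -1) = Pow(Add(-3547, Mul(-1, Mul(Add(-14, Add(Rational(-2, 3), -12, 4)), -8))), -1) = Pow(Add(-3547, Mul(-1, Mul(Add(-14, Rational(-26, 3)), -8))), -1) = Pow(Add(-3547, Mul(-1, Mul(Rational(-68, 3), -8))), -1) = Pow(Add(-3547, Mul(-1, Rational(544, 3))), -1) = Pow(Add(-3547, Rational(-544, 3)), -1) = Pow(Rational(-11185, 3), -1) = Rational(-3, 11185)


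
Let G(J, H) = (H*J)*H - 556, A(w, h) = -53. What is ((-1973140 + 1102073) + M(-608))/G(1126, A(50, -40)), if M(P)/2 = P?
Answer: -290761/1054126 ≈ -0.27583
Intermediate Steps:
M(P) = 2*P
G(J, H) = -556 + J*H² (G(J, H) = J*H² - 556 = -556 + J*H²)
((-1973140 + 1102073) + M(-608))/G(1126, A(50, -40)) = ((-1973140 + 1102073) + 2*(-608))/(-556 + 1126*(-53)²) = (-871067 - 1216)/(-556 + 1126*2809) = -872283/(-556 + 3162934) = -872283/3162378 = -872283*1/3162378 = -290761/1054126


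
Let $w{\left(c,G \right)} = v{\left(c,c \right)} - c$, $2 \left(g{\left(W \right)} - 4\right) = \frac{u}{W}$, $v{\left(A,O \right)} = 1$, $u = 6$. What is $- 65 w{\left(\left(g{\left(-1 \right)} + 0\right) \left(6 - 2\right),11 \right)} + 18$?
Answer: $213$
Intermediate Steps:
$g{\left(W \right)} = 4 + \frac{3}{W}$ ($g{\left(W \right)} = 4 + \frac{6 \frac{1}{W}}{2} = 4 + \frac{3}{W}$)
$w{\left(c,G \right)} = 1 - c$
$- 65 w{\left(\left(g{\left(-1 \right)} + 0\right) \left(6 - 2\right),11 \right)} + 18 = - 65 \left(1 - \left(\left(4 + \frac{3}{-1}\right) + 0\right) \left(6 - 2\right)\right) + 18 = - 65 \left(1 - \left(\left(4 + 3 \left(-1\right)\right) + 0\right) 4\right) + 18 = - 65 \left(1 - \left(\left(4 - 3\right) + 0\right) 4\right) + 18 = - 65 \left(1 - \left(1 + 0\right) 4\right) + 18 = - 65 \left(1 - 1 \cdot 4\right) + 18 = - 65 \left(1 - 4\right) + 18 = \left(-65\right) \left(-3\right) + 18 = 195 + 18 = 213$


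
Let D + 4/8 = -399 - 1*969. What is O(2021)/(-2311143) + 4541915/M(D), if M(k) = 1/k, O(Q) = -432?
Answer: -9576776738685967/1540762 ≈ -6.2156e+9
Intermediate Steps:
D = -2737/2 (D = -½ + (-399 - 1*969) = -½ + (-399 - 969) = -½ - 1368 = -2737/2 ≈ -1368.5)
O(2021)/(-2311143) + 4541915/M(D) = -432/(-2311143) + 4541915/(1/(-2737/2)) = -432*(-1/2311143) + 4541915/(-2/2737) = 144/770381 + 4541915*(-2737/2) = 144/770381 - 12431221355/2 = -9576776738685967/1540762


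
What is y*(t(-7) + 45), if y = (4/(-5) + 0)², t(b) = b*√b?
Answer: 144/5 - 112*I*√7/25 ≈ 28.8 - 11.853*I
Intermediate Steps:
t(b) = b^(3/2)
y = 16/25 (y = (4*(-⅕) + 0)² = (-⅘ + 0)² = (-⅘)² = 16/25 ≈ 0.64000)
y*(t(-7) + 45) = 16*((-7)^(3/2) + 45)/25 = 16*(-7*I*√7 + 45)/25 = 16*(45 - 7*I*√7)/25 = 144/5 - 112*I*√7/25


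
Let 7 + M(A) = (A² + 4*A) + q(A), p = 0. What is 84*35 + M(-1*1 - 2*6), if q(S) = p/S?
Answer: 3050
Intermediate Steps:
q(S) = 0 (q(S) = 0/S = 0)
M(A) = -7 + A² + 4*A (M(A) = -7 + ((A² + 4*A) + 0) = -7 + (A² + 4*A) = -7 + A² + 4*A)
84*35 + M(-1*1 - 2*6) = 84*35 + (-7 + (-1*1 - 2*6)² + 4*(-1*1 - 2*6)) = 2940 + (-7 + (-1 - 12)² + 4*(-1 - 12)) = 2940 + (-7 + (-13)² + 4*(-13)) = 2940 + (-7 + 169 - 52) = 2940 + 110 = 3050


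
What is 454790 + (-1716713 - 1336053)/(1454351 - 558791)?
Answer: 203644339817/447780 ≈ 4.5479e+5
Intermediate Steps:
454790 + (-1716713 - 1336053)/(1454351 - 558791) = 454790 - 3052766/895560 = 454790 - 3052766*1/895560 = 454790 - 1526383/447780 = 203644339817/447780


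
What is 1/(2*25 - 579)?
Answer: -1/529 ≈ -0.0018904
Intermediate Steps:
1/(2*25 - 579) = 1/(50 - 579) = 1/(-529) = -1/529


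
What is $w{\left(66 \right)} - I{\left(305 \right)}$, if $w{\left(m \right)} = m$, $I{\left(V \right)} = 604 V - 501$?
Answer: $-183653$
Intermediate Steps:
$I{\left(V \right)} = -501 + 604 V$
$w{\left(66 \right)} - I{\left(305 \right)} = 66 - \left(-501 + 604 \cdot 305\right) = 66 - \left(-501 + 184220\right) = 66 - 183719 = -183653$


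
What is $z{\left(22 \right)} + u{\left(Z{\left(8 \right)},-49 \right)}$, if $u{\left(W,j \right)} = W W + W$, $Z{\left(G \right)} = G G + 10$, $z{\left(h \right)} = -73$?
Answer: $5477$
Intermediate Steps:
$Z{\left(G \right)} = 10 + G^{2}$ ($Z{\left(G \right)} = G^{2} + 10 = 10 + G^{2}$)
$u{\left(W,j \right)} = W + W^{2}$ ($u{\left(W,j \right)} = W^{2} + W = W + W^{2}$)
$z{\left(22 \right)} + u{\left(Z{\left(8 \right)},-49 \right)} = -73 + \left(10 + 8^{2}\right) \left(1 + \left(10 + 8^{2}\right)\right) = -73 + \left(10 + 64\right) \left(1 + \left(10 + 64\right)\right) = -73 + 74 \left(1 + 74\right) = -73 + 74 \cdot 75 = -73 + 5550 = 5477$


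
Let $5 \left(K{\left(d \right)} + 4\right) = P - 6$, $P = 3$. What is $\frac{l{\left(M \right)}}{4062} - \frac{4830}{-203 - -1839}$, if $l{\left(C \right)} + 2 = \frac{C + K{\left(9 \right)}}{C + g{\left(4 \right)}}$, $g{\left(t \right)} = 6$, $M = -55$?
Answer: $- \frac{400590151}{135677570} \approx -2.9525$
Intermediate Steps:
$K{\left(d \right)} = - \frac{23}{5}$ ($K{\left(d \right)} = -4 + \frac{3 - 6}{5} = -4 + \frac{1}{5} \left(-3\right) = -4 - \frac{3}{5} = - \frac{23}{5}$)
$l{\left(C \right)} = -2 + \frac{- \frac{23}{5} + C}{6 + C}$ ($l{\left(C \right)} = -2 + \frac{C - \frac{23}{5}}{C + 6} = -2 + \frac{- \frac{23}{5} + C}{6 + C}$)
$\frac{l{\left(M \right)}}{4062} - \frac{4830}{-203 - -1839} = \frac{\frac{1}{6 - 55} \left(- \frac{83}{5} - -55\right)}{4062} - \frac{4830}{-203 - -1839} = \frac{- \frac{83}{5} + 55}{-49} \cdot \frac{1}{4062} - \frac{4830}{-203 + 1839} = \left(- \frac{1}{49}\right) \frac{192}{5} \cdot \frac{1}{4062} - \frac{4830}{1636} = \left(- \frac{192}{245}\right) \frac{1}{4062} - \frac{2415}{818} = - \frac{32}{165865} - \frac{2415}{818} = - \frac{400590151}{135677570}$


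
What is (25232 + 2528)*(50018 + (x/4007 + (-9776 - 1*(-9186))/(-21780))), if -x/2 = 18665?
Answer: 6057763910761880/4363623 ≈ 1.3882e+9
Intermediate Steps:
x = -37330 (x = -2*18665 = -37330)
(25232 + 2528)*(50018 + (x/4007 + (-9776 - 1*(-9186))/(-21780))) = (25232 + 2528)*(50018 + (-37330/4007 + (-9776 - 1*(-9186))/(-21780))) = 27760*(50018 + (-37330*1/4007 + (-9776 + 9186)*(-1/21780))) = 27760*(50018 + (-37330/4007 - 590*(-1/21780))) = 27760*(50018 + (-37330/4007 + 59/2178)) = 27760*(50018 - 81068327/8727246) = 27760*(436438322101/8727246) = 6057763910761880/4363623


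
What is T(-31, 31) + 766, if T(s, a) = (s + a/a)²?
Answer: 1666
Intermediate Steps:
T(s, a) = (1 + s)² (T(s, a) = (s + 1)² = (1 + s)²)
T(-31, 31) + 766 = (1 - 31)² + 766 = (-30)² + 766 = 900 + 766 = 1666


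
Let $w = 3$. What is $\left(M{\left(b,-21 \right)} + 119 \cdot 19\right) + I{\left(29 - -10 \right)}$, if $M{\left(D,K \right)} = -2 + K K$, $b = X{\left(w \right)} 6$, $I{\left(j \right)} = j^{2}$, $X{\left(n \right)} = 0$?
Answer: $4221$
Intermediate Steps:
$b = 0$ ($b = 0 \cdot 6 = 0$)
$M{\left(D,K \right)} = -2 + K^{2}$
$\left(M{\left(b,-21 \right)} + 119 \cdot 19\right) + I{\left(29 - -10 \right)} = \left(\left(-2 + \left(-21\right)^{2}\right) + 119 \cdot 19\right) + \left(29 - -10\right)^{2} = \left(\left(-2 + 441\right) + 2261\right) + \left(29 + 10\right)^{2} = \left(439 + 2261\right) + 39^{2} = 2700 + 1521 = 4221$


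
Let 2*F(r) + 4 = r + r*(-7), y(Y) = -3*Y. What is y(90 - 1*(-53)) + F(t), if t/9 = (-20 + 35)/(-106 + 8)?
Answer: -41833/98 ≈ -426.87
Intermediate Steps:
t = -135/98 (t = 9*((-20 + 35)/(-106 + 8)) = 9*(15/(-98)) = 9*(15*(-1/98)) = 9*(-15/98) = -135/98 ≈ -1.3776)
F(r) = -2 - 3*r (F(r) = -2 + (r + r*(-7))/2 = -2 + (r - 7*r)/2 = -2 + (-6*r)/2 = -2 - 3*r)
y(90 - 1*(-53)) + F(t) = -3*(90 - 1*(-53)) + (-2 - 3*(-135/98)) = -3*(90 + 53) + (-2 + 405/98) = -3*143 + 209/98 = -429 + 209/98 = -41833/98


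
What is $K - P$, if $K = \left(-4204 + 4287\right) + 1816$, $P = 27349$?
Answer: $-25450$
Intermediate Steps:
$K = 1899$ ($K = 83 + 1816 = 1899$)
$K - P = 1899 - 27349 = -25450$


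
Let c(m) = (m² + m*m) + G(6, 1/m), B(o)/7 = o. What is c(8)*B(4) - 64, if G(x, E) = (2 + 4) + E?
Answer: 7383/2 ≈ 3691.5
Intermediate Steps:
G(x, E) = 6 + E
B(o) = 7*o
c(m) = 6 + 1/m + 2*m² (c(m) = (m² + m*m) + (6 + 1/m) = (m² + m²) + (6 + 1/m) = 2*m² + (6 + 1/m) = 6 + 1/m + 2*m²)
c(8)*B(4) - 64 = (6 + 1/8 + 2*8²)*(7*4) - 64 = (6 + ⅛ + 2*64)*28 - 64 = (6 + ⅛ + 128)*28 - 64 = (1073/8)*28 - 64 = 7511/2 - 64 = 7383/2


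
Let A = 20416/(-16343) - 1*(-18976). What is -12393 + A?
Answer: 107565553/16343 ≈ 6581.8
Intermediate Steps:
A = 310104352/16343 (A = 20416*(-1/16343) + 18976 = -20416/16343 + 18976 = 310104352/16343 ≈ 18975.)
-12393 + A = -12393 + 310104352/16343 = 107565553/16343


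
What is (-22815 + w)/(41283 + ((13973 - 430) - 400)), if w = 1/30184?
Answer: -688647959/1642794384 ≈ -0.41919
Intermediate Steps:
w = 1/30184 ≈ 3.3130e-5
(-22815 + w)/(41283 + ((13973 - 430) - 400)) = (-22815 + 1/30184)/(41283 + ((13973 - 430) - 400)) = -688647959/(30184*(41283 + (13543 - 400))) = -688647959/(30184*(41283 + 13143)) = -688647959/30184/54426 = -688647959/30184*1/54426 = -688647959/1642794384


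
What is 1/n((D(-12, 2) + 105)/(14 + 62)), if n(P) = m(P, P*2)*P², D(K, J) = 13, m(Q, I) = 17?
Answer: 1444/59177 ≈ 0.024401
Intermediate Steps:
n(P) = 17*P²
1/n((D(-12, 2) + 105)/(14 + 62)) = 1/(17*((13 + 105)/(14 + 62))²) = 1/(17*(118/76)²) = 1/(17*(118*(1/76))²) = 1/(17*(59/38)²) = 1/(17*(3481/1444)) = 1/(59177/1444) = 1444/59177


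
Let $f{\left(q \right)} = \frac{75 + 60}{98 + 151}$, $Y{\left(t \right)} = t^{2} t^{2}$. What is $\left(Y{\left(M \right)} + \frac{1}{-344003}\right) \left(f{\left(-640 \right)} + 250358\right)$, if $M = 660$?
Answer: $\frac{123306449666663781630931}{2595659} \approx 4.7505 \cdot 10^{16}$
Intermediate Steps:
$Y{\left(t \right)} = t^{4}$
$f{\left(q \right)} = \frac{45}{83}$ ($f{\left(q \right)} = \frac{135}{249} = 135 \cdot \frac{1}{249} = \frac{45}{83}$)
$\left(Y{\left(M \right)} + \frac{1}{-344003}\right) \left(f{\left(-640 \right)} + 250358\right) = \left(660^{4} + \frac{1}{-344003}\right) \left(\frac{45}{83} + 250358\right) = \left(189747360000 - \frac{1}{344003}\right) \frac{20779759}{83} = \frac{65273661082079999}{344003} \cdot \frac{20779759}{83} = \frac{123306449666663781630931}{2595659}$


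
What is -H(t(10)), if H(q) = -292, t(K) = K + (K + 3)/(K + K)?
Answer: 292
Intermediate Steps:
t(K) = K + (3 + K)/(2*K) (t(K) = K + (3 + K)/((2*K)) = K + (3 + K)*(1/(2*K)) = K + (3 + K)/(2*K))
-H(t(10)) = -1*(-292) = 292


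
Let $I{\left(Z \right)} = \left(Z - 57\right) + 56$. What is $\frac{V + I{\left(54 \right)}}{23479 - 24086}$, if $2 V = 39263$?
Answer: $- \frac{39369}{1214} \approx -32.429$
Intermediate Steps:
$V = \frac{39263}{2}$ ($V = \frac{1}{2} \cdot 39263 = \frac{39263}{2} \approx 19632.0$)
$I{\left(Z \right)} = -1 + Z$ ($I{\left(Z \right)} = \left(-57 + Z\right) + 56 = -1 + Z$)
$\frac{V + I{\left(54 \right)}}{23479 - 24086} = \frac{\frac{39263}{2} + \left(-1 + 54\right)}{23479 - 24086} = \frac{\frac{39263}{2} + 53}{-607} = \frac{39369}{2} \left(- \frac{1}{607}\right) = - \frac{39369}{1214}$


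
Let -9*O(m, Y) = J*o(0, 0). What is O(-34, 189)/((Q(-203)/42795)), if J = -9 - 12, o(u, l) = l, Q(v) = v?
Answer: 0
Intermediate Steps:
J = -21
O(m, Y) = 0 (O(m, Y) = -(-7)*0/3 = -⅑*0 = 0)
O(-34, 189)/((Q(-203)/42795)) = 0/((-203/42795)) = 0/((-203*1/42795)) = 0/(-203/42795) = 0*(-42795/203) = 0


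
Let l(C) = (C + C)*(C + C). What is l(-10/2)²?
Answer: 10000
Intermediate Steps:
l(C) = 4*C² (l(C) = (2*C)*(2*C) = 4*C²)
l(-10/2)² = (4*(-10/2)²)² = (4*(-10*½)²)² = (4*(-5)²)² = (4*25)² = 100² = 10000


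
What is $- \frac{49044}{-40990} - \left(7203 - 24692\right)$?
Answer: $\frac{358461577}{20495} \approx 17490.0$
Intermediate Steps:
$- \frac{49044}{-40990} - \left(7203 - 24692\right) = \left(-49044\right) \left(- \frac{1}{40990}\right) - -17489 = \frac{24522}{20495} + 17489 = \frac{358461577}{20495}$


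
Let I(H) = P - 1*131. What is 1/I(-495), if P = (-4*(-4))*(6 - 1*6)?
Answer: -1/131 ≈ -0.0076336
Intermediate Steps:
P = 0 (P = 16*(6 - 6) = 16*0 = 0)
I(H) = -131 (I(H) = 0 - 1*131 = 0 - 131 = -131)
1/I(-495) = 1/(-131) = -1/131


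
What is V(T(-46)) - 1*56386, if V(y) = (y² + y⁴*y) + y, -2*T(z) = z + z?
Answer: 205908752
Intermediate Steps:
T(z) = -z (T(z) = -(z + z)/2 = -z)
V(y) = y + y² + y⁵ (V(y) = (y² + y⁵) + y = y + y² + y⁵)
V(T(-46)) - 1*56386 = (-1*(-46))*(1 - 1*(-46) + (-1*(-46))⁴) - 1*56386 = 46*(1 + 46 + 46⁴) - 56386 = 46*(1 + 46 + 4477456) - 56386 = 46*4477503 - 56386 = 205965138 - 56386 = 205908752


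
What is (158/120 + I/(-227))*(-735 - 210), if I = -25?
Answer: -1224279/908 ≈ -1348.3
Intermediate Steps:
(158/120 + I/(-227))*(-735 - 210) = (158/120 - 25/(-227))*(-735 - 210) = (158*(1/120) - 25*(-1/227))*(-945) = (79/60 + 25/227)*(-945) = (19433/13620)*(-945) = -1224279/908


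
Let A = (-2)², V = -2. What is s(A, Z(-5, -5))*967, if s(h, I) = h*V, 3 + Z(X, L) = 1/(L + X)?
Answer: -7736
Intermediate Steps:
Z(X, L) = -3 + 1/(L + X)
A = 4
s(h, I) = -2*h (s(h, I) = h*(-2) = -2*h)
s(A, Z(-5, -5))*967 = -2*4*967 = -8*967 = -7736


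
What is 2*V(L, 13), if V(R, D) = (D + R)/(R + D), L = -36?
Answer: 2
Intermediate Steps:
V(R, D) = 1 (V(R, D) = (D + R)/(D + R) = 1)
2*V(L, 13) = 2*1 = 2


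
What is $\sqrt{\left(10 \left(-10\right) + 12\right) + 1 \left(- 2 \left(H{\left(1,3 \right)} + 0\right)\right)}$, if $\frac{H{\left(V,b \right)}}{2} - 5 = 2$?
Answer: $2 i \sqrt{29} \approx 10.77 i$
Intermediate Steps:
$H{\left(V,b \right)} = 14$ ($H{\left(V,b \right)} = 10 + 2 \cdot 2 = 10 + 4 = 14$)
$\sqrt{\left(10 \left(-10\right) + 12\right) + 1 \left(- 2 \left(H{\left(1,3 \right)} + 0\right)\right)} = \sqrt{\left(10 \left(-10\right) + 12\right) + 1 \left(- 2 \left(14 + 0\right)\right)} = \sqrt{\left(-100 + 12\right) + 1 \left(\left(-2\right) 14\right)} = \sqrt{-88 + 1 \left(-28\right)} = \sqrt{-88 - 28} = \sqrt{-116} = 2 i \sqrt{29}$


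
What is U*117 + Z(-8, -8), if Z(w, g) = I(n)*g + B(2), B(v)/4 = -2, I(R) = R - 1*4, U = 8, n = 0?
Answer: 960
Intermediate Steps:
I(R) = -4 + R (I(R) = R - 4 = -4 + R)
B(v) = -8 (B(v) = 4*(-2) = -8)
Z(w, g) = -8 - 4*g (Z(w, g) = (-4 + 0)*g - 8 = -4*g - 8 = -8 - 4*g)
U*117 + Z(-8, -8) = 8*117 + (-8 - 4*(-8)) = 936 + (-8 + 32) = 936 + 24 = 960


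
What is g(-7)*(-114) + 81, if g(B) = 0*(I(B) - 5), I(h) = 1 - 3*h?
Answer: 81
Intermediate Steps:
g(B) = 0 (g(B) = 0*((1 - 3*B) - 5) = 0*(-4 - 3*B) = 0)
g(-7)*(-114) + 81 = 0*(-114) + 81 = 0 + 81 = 81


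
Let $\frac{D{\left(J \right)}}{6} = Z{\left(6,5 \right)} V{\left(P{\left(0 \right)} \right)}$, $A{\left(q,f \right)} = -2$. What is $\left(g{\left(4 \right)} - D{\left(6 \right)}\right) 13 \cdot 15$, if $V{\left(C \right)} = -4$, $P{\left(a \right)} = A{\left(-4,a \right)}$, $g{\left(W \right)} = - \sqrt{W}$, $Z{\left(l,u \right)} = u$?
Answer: $23010$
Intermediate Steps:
$P{\left(a \right)} = -2$
$D{\left(J \right)} = -120$ ($D{\left(J \right)} = 6 \cdot 5 \left(-4\right) = 6 \left(-20\right) = -120$)
$\left(g{\left(4 \right)} - D{\left(6 \right)}\right) 13 \cdot 15 = \left(- \sqrt{4} - -120\right) 13 \cdot 15 = \left(\left(-1\right) 2 + 120\right) 13 \cdot 15 = \left(-2 + 120\right) 13 \cdot 15 = 118 \cdot 13 \cdot 15 = 1534 \cdot 15 = 23010$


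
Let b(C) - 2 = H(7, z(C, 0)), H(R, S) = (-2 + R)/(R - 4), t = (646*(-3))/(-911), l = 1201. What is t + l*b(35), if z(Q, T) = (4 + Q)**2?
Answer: 12041035/2733 ≈ 4405.8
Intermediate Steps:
t = 1938/911 (t = -1938*(-1/911) = 1938/911 ≈ 2.1273)
H(R, S) = (-2 + R)/(-4 + R)
b(C) = 11/3 (b(C) = 2 + (-2 + 7)/(-4 + 7) = 2 + 5/3 = 11/3)
t + l*b(35) = 1938/911 + 1201*(11/3) = 1938/911 + 13211/3 = 12041035/2733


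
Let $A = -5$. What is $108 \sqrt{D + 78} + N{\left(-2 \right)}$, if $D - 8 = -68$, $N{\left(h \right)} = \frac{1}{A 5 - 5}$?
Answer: $- \frac{1}{30} + 324 \sqrt{2} \approx 458.17$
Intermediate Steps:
$N{\left(h \right)} = - \frac{1}{30}$ ($N{\left(h \right)} = \frac{1}{\left(-5\right) 5 - 5} = \frac{1}{-25 - 5} = \frac{1}{-30} = - \frac{1}{30}$)
$D = -60$ ($D = 8 - 68 = -60$)
$108 \sqrt{D + 78} + N{\left(-2 \right)} = 108 \sqrt{-60 + 78} - \frac{1}{30} = 108 \sqrt{18} - \frac{1}{30} = 108 \cdot 3 \sqrt{2} - \frac{1}{30} = 324 \sqrt{2} - \frac{1}{30} = - \frac{1}{30} + 324 \sqrt{2}$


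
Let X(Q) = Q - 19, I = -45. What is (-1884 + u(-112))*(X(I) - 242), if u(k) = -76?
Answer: 599760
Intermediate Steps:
X(Q) = -19 + Q
(-1884 + u(-112))*(X(I) - 242) = (-1884 - 76)*((-19 - 45) - 242) = -1960*(-64 - 242) = -1960*(-306) = 599760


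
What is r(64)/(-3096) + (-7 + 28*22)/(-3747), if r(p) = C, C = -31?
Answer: -589769/3866904 ≈ -0.15252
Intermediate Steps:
r(p) = -31
r(64)/(-3096) + (-7 + 28*22)/(-3747) = -31/(-3096) + (-7 + 28*22)/(-3747) = -31*(-1/3096) + (-7 + 616)*(-1/3747) = 31/3096 + 609*(-1/3747) = 31/3096 - 203/1249 = -589769/3866904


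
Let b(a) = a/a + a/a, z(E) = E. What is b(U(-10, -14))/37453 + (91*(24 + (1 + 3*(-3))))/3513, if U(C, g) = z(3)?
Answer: 54538594/131572389 ≈ 0.41451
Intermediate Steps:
U(C, g) = 3
b(a) = 2 (b(a) = 1 + 1 = 2)
b(U(-10, -14))/37453 + (91*(24 + (1 + 3*(-3))))/3513 = 2/37453 + (91*(24 + (1 + 3*(-3))))/3513 = 2*(1/37453) + (91*(24 + (1 - 9)))*(1/3513) = 2/37453 + (91*(24 - 8))*(1/3513) = 2/37453 + (91*16)*(1/3513) = 2/37453 + 1456*(1/3513) = 2/37453 + 1456/3513 = 54538594/131572389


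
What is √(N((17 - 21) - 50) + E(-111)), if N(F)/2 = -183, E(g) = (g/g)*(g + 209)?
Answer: 2*I*√67 ≈ 16.371*I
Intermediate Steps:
E(g) = 209 + g (E(g) = 1*(209 + g) = 209 + g)
N(F) = -366 (N(F) = 2*(-183) = -366)
√(N((17 - 21) - 50) + E(-111)) = √(-366 + (209 - 111)) = √(-366 + 98) = √(-268) = 2*I*√67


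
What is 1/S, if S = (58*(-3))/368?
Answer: -184/87 ≈ -2.1149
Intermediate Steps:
S = -87/184 (S = -174*1/368 = -87/184 ≈ -0.47283)
1/S = 1/(-87/184) = -184/87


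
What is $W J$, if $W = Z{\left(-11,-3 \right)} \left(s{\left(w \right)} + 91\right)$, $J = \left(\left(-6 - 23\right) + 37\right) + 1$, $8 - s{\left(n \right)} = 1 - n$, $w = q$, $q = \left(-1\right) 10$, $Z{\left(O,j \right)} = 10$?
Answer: $7920$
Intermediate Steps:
$q = -10$
$w = -10$
$s{\left(n \right)} = 7 + n$ ($s{\left(n \right)} = 8 - \left(1 - n\right) = 8 + \left(-1 + n\right) = 7 + n$)
$J = 9$ ($J = \left(-29 + 37\right) + 1 = 8 + 1 = 9$)
$W = 880$ ($W = 10 \left(\left(7 - 10\right) + 91\right) = 10 \left(-3 + 91\right) = 10 \cdot 88 = 880$)
$W J = 880 \cdot 9 = 7920$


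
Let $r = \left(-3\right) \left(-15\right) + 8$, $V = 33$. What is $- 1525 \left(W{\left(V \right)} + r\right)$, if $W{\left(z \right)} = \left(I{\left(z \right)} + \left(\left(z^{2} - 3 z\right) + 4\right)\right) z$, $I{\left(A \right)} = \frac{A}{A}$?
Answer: $-50154200$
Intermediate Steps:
$I{\left(A \right)} = 1$
$r = 53$ ($r = 45 + 8 = 53$)
$W{\left(z \right)} = z \left(5 + z^{2} - 3 z\right)$ ($W{\left(z \right)} = \left(1 + \left(\left(z^{2} - 3 z\right) + 4\right)\right) z = \left(1 + \left(4 + z^{2} - 3 z\right)\right) z = \left(5 + z^{2} - 3 z\right) z = z \left(5 + z^{2} - 3 z\right)$)
$- 1525 \left(W{\left(V \right)} + r\right) = - 1525 \left(33 \left(5 + 33^{2} - 99\right) + 53\right) = - 1525 \left(33 \left(5 + 1089 - 99\right) + 53\right) = - 1525 \left(33 \cdot 995 + 53\right) = - 1525 \left(32835 + 53\right) = \left(-1525\right) 32888 = -50154200$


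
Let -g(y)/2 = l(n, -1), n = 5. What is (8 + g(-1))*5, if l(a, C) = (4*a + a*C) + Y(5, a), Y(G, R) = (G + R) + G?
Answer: -260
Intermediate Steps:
Y(G, R) = R + 2*G
l(a, C) = 10 + 5*a + C*a (l(a, C) = (4*a + a*C) + (a + 2*5) = (4*a + C*a) + (a + 10) = (4*a + C*a) + (10 + a) = 10 + 5*a + C*a)
g(y) = -60 (g(y) = -2*(10 + 5*5 - 1*5) = -2*(10 + 25 - 5) = -2*30 = -60)
(8 + g(-1))*5 = (8 - 60)*5 = -52*5 = -260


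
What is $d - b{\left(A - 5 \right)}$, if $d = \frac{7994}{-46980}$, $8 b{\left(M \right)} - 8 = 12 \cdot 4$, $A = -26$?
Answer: $- \frac{168427}{23490} \approx -7.1702$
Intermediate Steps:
$b{\left(M \right)} = 7$ ($b{\left(M \right)} = 1 + \frac{12 \cdot 4}{8} = 1 + \frac{1}{8} \cdot 48 = 1 + 6 = 7$)
$d = - \frac{3997}{23490}$ ($d = 7994 \left(- \frac{1}{46980}\right) = - \frac{3997}{23490} \approx -0.17016$)
$d - b{\left(A - 5 \right)} = - \frac{3997}{23490} - 7 = - \frac{168427}{23490}$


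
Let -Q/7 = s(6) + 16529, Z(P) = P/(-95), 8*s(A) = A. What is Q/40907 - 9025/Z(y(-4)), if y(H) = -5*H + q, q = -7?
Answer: 140284539671/2127164 ≈ 65949.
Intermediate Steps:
y(H) = -7 - 5*H (y(H) = -5*H - 7 = -7 - 5*H)
s(A) = A/8
Z(P) = -P/95 (Z(P) = P*(-1/95) = -P/95)
Q = -462833/4 (Q = -7*((⅛)*6 + 16529) = -7*(¾ + 16529) = -7*66119/4 = -462833/4 ≈ -1.1571e+5)
Q/40907 - 9025/Z(y(-4)) = -462833/4/40907 - 9025*(-95/(-7 - 5*(-4))) = -462833/4*1/40907 - 9025*(-95/(-7 + 20)) = -462833/163628 - 9025/((-1/95*13)) = -462833/163628 - 9025/(-13/95) = -462833/163628 - 9025*(-95/13) = -462833/163628 + 857375/13 = 140284539671/2127164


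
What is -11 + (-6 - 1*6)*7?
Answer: -95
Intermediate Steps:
-11 + (-6 - 1*6)*7 = -11 + (-6 - 6)*7 = -11 - 12*7 = -11 - 84 = -95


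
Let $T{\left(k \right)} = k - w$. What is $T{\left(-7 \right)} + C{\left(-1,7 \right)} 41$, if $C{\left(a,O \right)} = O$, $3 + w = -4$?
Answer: $287$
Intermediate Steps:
$w = -7$ ($w = -3 - 4 = -7$)
$T{\left(k \right)} = 7 + k$ ($T{\left(k \right)} = k - -7 = k + 7 = 7 + k$)
$T{\left(-7 \right)} + C{\left(-1,7 \right)} 41 = \left(7 - 7\right) + 7 \cdot 41 = 0 + 287 = 287$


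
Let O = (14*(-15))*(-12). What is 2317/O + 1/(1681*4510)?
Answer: 250941397/272927160 ≈ 0.91945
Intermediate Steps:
O = 2520 (O = -210*(-12) = 2520)
2317/O + 1/(1681*4510) = 2317/2520 + 1/(1681*4510) = 2317*(1/2520) + (1/1681)*(1/4510) = 331/360 + 1/7581310 = 250941397/272927160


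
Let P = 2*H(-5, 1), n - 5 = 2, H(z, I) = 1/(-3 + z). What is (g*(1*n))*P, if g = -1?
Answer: 7/4 ≈ 1.7500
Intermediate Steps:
n = 7 (n = 5 + 2 = 7)
P = -¼ (P = 2/(-3 - 5) = 2/(-8) = 2*(-⅛) = -¼ ≈ -0.25000)
(g*(1*n))*P = -7*(-¼) = 7/4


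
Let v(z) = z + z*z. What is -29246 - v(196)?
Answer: -67858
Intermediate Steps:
v(z) = z + z²
-29246 - v(196) = -29246 - 196*(1 + 196) = -29246 - 196*197 = -29246 - 1*38612 = -29246 - 38612 = -67858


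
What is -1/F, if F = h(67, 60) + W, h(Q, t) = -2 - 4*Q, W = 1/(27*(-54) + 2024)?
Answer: 566/152819 ≈ 0.0037037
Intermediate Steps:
W = 1/566 (W = 1/(-1458 + 2024) = 1/566 ≈ 0.0017668)
F = -152819/566 (F = (-2 - 4*67) + 1/566 = (-2 - 268) + 1/566 = -270 + 1/566 = -152819/566 ≈ -270.00)
-1/F = -1/(-152819/566) = -1*(-566/152819) = 566/152819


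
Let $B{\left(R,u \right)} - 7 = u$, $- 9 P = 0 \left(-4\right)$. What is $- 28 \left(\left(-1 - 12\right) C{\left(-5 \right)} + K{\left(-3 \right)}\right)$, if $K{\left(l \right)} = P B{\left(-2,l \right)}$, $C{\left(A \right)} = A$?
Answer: $-1820$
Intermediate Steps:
$P = 0$ ($P = - \frac{0 \left(-4\right)}{9} = \left(- \frac{1}{9}\right) 0 = 0$)
$B{\left(R,u \right)} = 7 + u$
$K{\left(l \right)} = 0$ ($K{\left(l \right)} = 0 \left(7 + l\right) = 0$)
$- 28 \left(\left(-1 - 12\right) C{\left(-5 \right)} + K{\left(-3 \right)}\right) = - 28 \left(\left(-1 - 12\right) \left(-5\right) + 0\right) = - 28 \left(\left(-13\right) \left(-5\right) + 0\right) = - 28 \left(65 + 0\right) = \left(-28\right) 65 = -1820$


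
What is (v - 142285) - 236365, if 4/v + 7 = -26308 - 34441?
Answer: -5751314851/15189 ≈ -3.7865e+5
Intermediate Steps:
v = -1/15189 (v = 4/(-7 + (-26308 - 34441)) = 4/(-7 - 60749) = 4/(-60756) = 4*(-1/60756) = -1/15189 ≈ -6.5837e-5)
(v - 142285) - 236365 = (-1/15189 - 142285) - 236365 = -2161166866/15189 - 236365 = -5751314851/15189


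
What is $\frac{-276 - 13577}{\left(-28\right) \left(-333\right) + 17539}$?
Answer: $- \frac{13853}{26863} \approx -0.51569$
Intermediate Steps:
$\frac{-276 - 13577}{\left(-28\right) \left(-333\right) + 17539} = - \frac{13853}{9324 + 17539} = - \frac{13853}{26863}$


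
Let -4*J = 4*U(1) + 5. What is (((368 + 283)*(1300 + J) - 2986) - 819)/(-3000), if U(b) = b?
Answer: -3364121/12000 ≈ -280.34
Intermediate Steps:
J = -9/4 (J = -(4*1 + 5)/4 = -(4 + 5)/4 = -¼*9 = -9/4 ≈ -2.2500)
(((368 + 283)*(1300 + J) - 2986) - 819)/(-3000) = (((368 + 283)*(1300 - 9/4) - 2986) - 819)/(-3000) = ((651*(5191/4) - 2986) - 819)*(-1/3000) = ((3379341/4 - 2986) - 819)*(-1/3000) = (3367397/4 - 819)*(-1/3000) = (3364121/4)*(-1/3000) = -3364121/12000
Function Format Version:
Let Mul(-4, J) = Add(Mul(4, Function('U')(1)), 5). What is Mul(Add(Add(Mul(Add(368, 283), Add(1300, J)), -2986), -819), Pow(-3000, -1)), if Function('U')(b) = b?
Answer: Rational(-3364121, 12000) ≈ -280.34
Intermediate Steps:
J = Rational(-9, 4) (J = Mul(Rational(-1, 4), Add(Mul(4, 1), 5)) = Mul(Rational(-1, 4), Add(4, 5)) = Mul(Rational(-1, 4), 9) = Rational(-9, 4) ≈ -2.2500)
Mul(Add(Add(Mul(Add(368, 283), Add(1300, J)), -2986), -819), Pow(-3000, -1)) = Mul(Add(Add(Mul(Add(368, 283), Add(1300, Rational(-9, 4))), -2986), -819), Pow(-3000, -1)) = Mul(Add(Add(Mul(651, Rational(5191, 4)), -2986), -819), Rational(-1, 3000)) = Mul(Add(Add(Rational(3379341, 4), -2986), -819), Rational(-1, 3000)) = Mul(Add(Rational(3367397, 4), -819), Rational(-1, 3000)) = Mul(Rational(3364121, 4), Rational(-1, 3000)) = Rational(-3364121, 12000)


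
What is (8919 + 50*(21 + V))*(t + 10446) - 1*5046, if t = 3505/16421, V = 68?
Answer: 2293198915633/16421 ≈ 1.3965e+8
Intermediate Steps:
t = 3505/16421 (t = 3505*(1/16421) = 3505/16421 ≈ 0.21345)
(8919 + 50*(21 + V))*(t + 10446) - 1*5046 = (8919 + 50*(21 + 68))*(3505/16421 + 10446) - 1*5046 = (8919 + 50*89)*(171537271/16421) - 5046 = (8919 + 4450)*(171537271/16421) - 5046 = 13369*(171537271/16421) - 5046 = 2293281775999/16421 - 5046 = 2293198915633/16421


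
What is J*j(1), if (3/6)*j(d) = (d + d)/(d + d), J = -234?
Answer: -468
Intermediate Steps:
j(d) = 2 (j(d) = 2*((d + d)/(d + d)) = 2*((2*d)/((2*d))) = 2*((2*d)*(1/(2*d))) = 2*1 = 2)
J*j(1) = -234*2 = -468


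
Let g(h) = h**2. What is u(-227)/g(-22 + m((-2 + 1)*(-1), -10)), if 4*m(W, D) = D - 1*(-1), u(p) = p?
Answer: -3632/9409 ≈ -0.38601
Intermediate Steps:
m(W, D) = 1/4 + D/4 (m(W, D) = (D - 1*(-1))/4 = (D + 1)/4 = (1 + D)/4 = 1/4 + D/4)
u(-227)/g(-22 + m((-2 + 1)*(-1), -10)) = -227/(-22 + (1/4 + (1/4)*(-10)))**2 = -227/(-22 + (1/4 - 5/2))**2 = -227/(-22 - 9/4)**2 = -227/((-97/4)**2) = -227/9409/16 = -227*16/9409 = -3632/9409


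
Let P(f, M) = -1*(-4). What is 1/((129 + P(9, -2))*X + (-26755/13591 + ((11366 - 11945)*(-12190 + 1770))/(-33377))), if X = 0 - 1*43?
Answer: -453626807/2677181660248 ≈ -0.00016944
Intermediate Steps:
P(f, M) = 4
X = -43 (X = 0 - 43 = -43)
1/((129 + P(9, -2))*X + (-26755/13591 + ((11366 - 11945)*(-12190 + 1770))/(-33377))) = 1/((129 + 4)*(-43) + (-26755/13591 + ((11366 - 11945)*(-12190 + 1770))/(-33377))) = 1/(133*(-43) + (-26755*1/13591 - 579*(-10420)*(-1/33377))) = 1/(-5719 + (-26755/13591 + 6033180*(-1/33377))) = 1/(-5719 + (-26755/13591 - 6033180/33377)) = 1/(-5719 - 82889951015/453626807) = 1/(-2677181660248/453626807) = -453626807/2677181660248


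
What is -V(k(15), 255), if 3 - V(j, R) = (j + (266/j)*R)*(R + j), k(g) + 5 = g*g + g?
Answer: 12059249/47 ≈ 2.5658e+5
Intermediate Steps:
k(g) = -5 + g + g² (k(g) = -5 + (g*g + g) = -5 + (g² + g) = -5 + (g + g²) = -5 + g + g²)
V(j, R) = 3 - (R + j)*(j + 266*R/j) (V(j, R) = 3 - (j + (266/j)*R)*(R + j) = 3 - (j + 266*R/j)*(R + j) = 3 - (R + j)*(j + 266*R/j))
-V(k(15), 255) = -(3 - (-5 + 15 + 15²)² - 266*255 - 1*255*(-5 + 15 + 15²) - 266*255²/(-5 + 15 + 15²)) = -(3 - (-5 + 15 + 225)² - 67830 - 1*255*(-5 + 15 + 225) - 266*65025/(-5 + 15 + 225)) = -(3 - 1*235² - 67830 - 1*255*235 - 266*65025/235) = -(3 - 1*55225 - 67830 - 59925 - 266*65025*1/235) = -(3 - 55225 - 67830 - 59925 - 3459330/47) = -1*(-12059249/47) = 12059249/47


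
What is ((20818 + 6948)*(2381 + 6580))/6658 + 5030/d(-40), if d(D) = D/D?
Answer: 141150433/3329 ≈ 42400.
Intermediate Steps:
d(D) = 1
((20818 + 6948)*(2381 + 6580))/6658 + 5030/d(-40) = ((20818 + 6948)*(2381 + 6580))/6658 + 5030/1 = (27766*8961)*(1/6658) + 5030*1 = 248811126*(1/6658) + 5030 = 124405563/3329 + 5030 = 141150433/3329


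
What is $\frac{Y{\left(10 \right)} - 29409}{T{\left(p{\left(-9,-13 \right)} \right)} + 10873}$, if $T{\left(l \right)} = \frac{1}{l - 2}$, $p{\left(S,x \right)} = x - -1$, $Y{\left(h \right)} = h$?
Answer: $- \frac{411586}{152221} \approx -2.7039$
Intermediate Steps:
$p{\left(S,x \right)} = 1 + x$ ($p{\left(S,x \right)} = x + 1 = 1 + x$)
$T{\left(l \right)} = \frac{1}{-2 + l}$
$\frac{Y{\left(10 \right)} - 29409}{T{\left(p{\left(-9,-13 \right)} \right)} + 10873} = \frac{10 - 29409}{\frac{1}{-2 + \left(1 - 13\right)} + 10873} = - \frac{29399}{\frac{1}{-2 - 12} + 10873} = - \frac{29399}{\frac{1}{-14} + 10873} = - \frac{29399}{- \frac{1}{14} + 10873} = - \frac{29399}{\frac{152221}{14}} = \left(-29399\right) \frac{14}{152221} = - \frac{411586}{152221}$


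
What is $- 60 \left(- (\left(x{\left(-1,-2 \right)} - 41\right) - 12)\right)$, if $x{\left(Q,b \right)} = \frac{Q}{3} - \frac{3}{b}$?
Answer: $-3110$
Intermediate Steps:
$x{\left(Q,b \right)} = - \frac{3}{b} + \frac{Q}{3}$ ($x{\left(Q,b \right)} = Q \frac{1}{3} - \frac{3}{b} = \frac{Q}{3} - \frac{3}{b} = - \frac{3}{b} + \frac{Q}{3}$)
$- 60 \left(- (\left(x{\left(-1,-2 \right)} - 41\right) - 12)\right) = - 60 \left(- (\left(\left(- \frac{3}{-2} + \frac{1}{3} \left(-1\right)\right) - 41\right) - 12)\right) = - 60 \left(- (\left(\left(\left(-3\right) \left(- \frac{1}{2}\right) - \frac{1}{3}\right) - 41\right) - 12)\right) = - 60 \left(- (\left(\left(\frac{3}{2} - \frac{1}{3}\right) - 41\right) - 12)\right) = - 60 \left(- (\left(\frac{7}{6} - 41\right) - 12)\right) = - 60 \left(- (- \frac{239}{6} - 12)\right) = - 60 \left(\left(-1\right) \left(- \frac{311}{6}\right)\right) = \left(-60\right) \frac{311}{6} = -3110$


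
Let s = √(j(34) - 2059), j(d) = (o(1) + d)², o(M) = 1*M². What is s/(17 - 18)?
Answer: -I*√834 ≈ -28.879*I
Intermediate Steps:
o(M) = M²
j(d) = (1 + d)² (j(d) = (1² + d)² = (1 + d)²)
s = I*√834 (s = √((1 + 34)² - 2059) = √(35² - 2059) = √(1225 - 2059) = √(-834) = I*√834 ≈ 28.879*I)
s/(17 - 18) = (I*√834)/(17 - 18) = (I*√834)/(-1) = (I*√834)*(-1) = -I*√834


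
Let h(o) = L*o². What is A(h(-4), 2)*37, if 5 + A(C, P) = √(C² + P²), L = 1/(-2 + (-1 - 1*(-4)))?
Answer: -185 + 74*√65 ≈ 411.61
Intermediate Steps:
L = 1 (L = 1/(-2 + (-1 + 4)) = 1/(-2 + 3) = 1/1 = 1)
h(o) = o² (h(o) = 1*o² = o²)
A(C, P) = -5 + √(C² + P²)
A(h(-4), 2)*37 = (-5 + √(((-4)²)² + 2²))*37 = (-5 + √(16² + 4))*37 = (-5 + √(256 + 4))*37 = (-5 + √260)*37 = (-5 + 2*√65)*37 = -185 + 74*√65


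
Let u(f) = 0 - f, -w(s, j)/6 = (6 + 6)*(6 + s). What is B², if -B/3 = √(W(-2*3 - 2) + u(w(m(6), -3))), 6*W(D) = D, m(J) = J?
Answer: 7764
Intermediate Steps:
W(D) = D/6
w(s, j) = -432 - 72*s (w(s, j) = -6*(6 + 6)*(6 + s) = -72*(6 + s) = -6*(72 + 12*s) = -432 - 72*s)
u(f) = -f
B = -2*√1941 (B = -3*√((-2*3 - 2)/6 - (-432 - 72*6)) = -3*√((-6 - 2)/6 - (-432 - 432)) = -3*√((⅙)*(-8) - 1*(-864)) = -3*√(-4/3 + 864) = -2*√1941 ≈ -88.114)
B² = (-2*√1941)² = 7764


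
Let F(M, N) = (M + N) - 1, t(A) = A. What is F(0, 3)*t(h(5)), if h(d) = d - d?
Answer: 0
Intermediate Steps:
h(d) = 0
F(M, N) = -1 + M + N
F(0, 3)*t(h(5)) = (-1 + 0 + 3)*0 = 2*0 = 0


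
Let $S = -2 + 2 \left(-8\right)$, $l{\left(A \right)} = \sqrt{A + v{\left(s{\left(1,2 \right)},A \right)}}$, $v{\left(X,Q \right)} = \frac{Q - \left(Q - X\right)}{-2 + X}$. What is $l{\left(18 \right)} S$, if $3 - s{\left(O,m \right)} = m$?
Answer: $- 18 \sqrt{17} \approx -74.216$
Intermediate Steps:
$s{\left(O,m \right)} = 3 - m$
$v{\left(X,Q \right)} = \frac{X}{-2 + X}$
$l{\left(A \right)} = \sqrt{-1 + A}$ ($l{\left(A \right)} = \sqrt{A + \frac{3 - 2}{-2 + \left(3 - 2\right)}} = \sqrt{A + 1 \frac{1}{-2 + 1}} = \sqrt{A + 1 \frac{1}{-1}} = \sqrt{A + 1 \left(-1\right)} = \sqrt{A - 1} = \sqrt{-1 + A}$)
$S = -18$ ($S = -2 - 16 = -18$)
$l{\left(18 \right)} S = \sqrt{-1 + 18} \left(-18\right) = \sqrt{17} \left(-18\right) = - 18 \sqrt{17}$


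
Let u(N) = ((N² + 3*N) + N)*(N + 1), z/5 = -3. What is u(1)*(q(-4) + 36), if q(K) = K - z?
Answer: 470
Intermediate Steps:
z = -15 (z = 5*(-3) = -15)
q(K) = 15 + K (q(K) = K - 1*(-15) = K + 15 = 15 + K)
u(N) = (1 + N)*(N² + 4*N) (u(N) = (N² + 4*N)*(1 + N) = (1 + N)*(N² + 4*N))
u(1)*(q(-4) + 36) = (1*(4 + 1² + 5*1))*((15 - 4) + 36) = (1*(4 + 1 + 5))*(11 + 36) = (1*10)*47 = 10*47 = 470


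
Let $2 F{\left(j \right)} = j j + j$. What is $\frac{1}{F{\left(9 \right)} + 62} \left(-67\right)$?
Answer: $- \frac{67}{107} \approx -0.62617$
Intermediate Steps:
$F{\left(j \right)} = \frac{j}{2} + \frac{j^{2}}{2}$ ($F{\left(j \right)} = \frac{j j + j}{2} = \frac{j^{2} + j}{2} = \frac{j + j^{2}}{2} = \frac{j}{2} + \frac{j^{2}}{2}$)
$\frac{1}{F{\left(9 \right)} + 62} \left(-67\right) = \frac{1}{\frac{1}{2} \cdot 9 \left(1 + 9\right) + 62} \left(-67\right) = \frac{1}{\frac{1}{2} \cdot 9 \cdot 10 + 62} \left(-67\right) = \frac{1}{45 + 62} \left(-67\right) = \frac{1}{107} \left(-67\right) = - \frac{67}{107}$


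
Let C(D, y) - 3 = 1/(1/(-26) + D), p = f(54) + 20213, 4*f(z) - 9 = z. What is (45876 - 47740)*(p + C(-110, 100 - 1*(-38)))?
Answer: -107893932038/2861 ≈ -3.7712e+7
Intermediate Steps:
f(z) = 9/4 + z/4
p = 80915/4 (p = (9/4 + (¼)*54) + 20213 = (9/4 + 27/2) + 20213 = 63/4 + 20213 = 80915/4 ≈ 20229.)
C(D, y) = 3 + 1/(-1/26 + D) (C(D, y) = 3 + 1/(1/(-26) + D) = 3 + 1/(-1/26 + D))
(45876 - 47740)*(p + C(-110, 100 - 1*(-38))) = (45876 - 47740)*(80915/4 + (23 + 78*(-110))/(-1 + 26*(-110))) = -1864*(80915/4 + (23 - 8580)/(-1 - 2860)) = -1864*(80915/4 - 8557/(-2861)) = -1864*(80915/4 - 1/2861*(-8557)) = -1864*(80915/4 + 8557/2861) = -1864*231532043/11444 = -107893932038/2861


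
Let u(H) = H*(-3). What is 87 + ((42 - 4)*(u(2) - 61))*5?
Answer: -12643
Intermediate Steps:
u(H) = -3*H
87 + ((42 - 4)*(u(2) - 61))*5 = 87 + ((42 - 4)*(-3*2 - 61))*5 = 87 + (38*(-6 - 61))*5 = 87 + (38*(-67))*5 = 87 - 2546*5 = 87 - 12730 = -12643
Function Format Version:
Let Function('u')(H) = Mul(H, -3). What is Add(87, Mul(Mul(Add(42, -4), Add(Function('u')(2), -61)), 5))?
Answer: -12643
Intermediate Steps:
Function('u')(H) = Mul(-3, H)
Add(87, Mul(Mul(Add(42, -4), Add(Function('u')(2), -61)), 5)) = Add(87, Mul(Mul(Add(42, -4), Add(Mul(-3, 2), -61)), 5)) = Add(87, Mul(Mul(38, Add(-6, -61)), 5)) = Add(87, Mul(Mul(38, -67), 5)) = Add(87, Mul(-2546, 5)) = Add(87, -12730) = -12643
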